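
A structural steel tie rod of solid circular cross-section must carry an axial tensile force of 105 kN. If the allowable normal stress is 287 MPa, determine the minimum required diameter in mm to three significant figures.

21.6 mm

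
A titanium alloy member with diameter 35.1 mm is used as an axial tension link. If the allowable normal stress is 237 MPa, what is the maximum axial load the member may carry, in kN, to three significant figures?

229 kN

A = 967.6 mm².
P_max = σ_allow · A = 237 · 967.6 = 229300 N = 229.3 kN.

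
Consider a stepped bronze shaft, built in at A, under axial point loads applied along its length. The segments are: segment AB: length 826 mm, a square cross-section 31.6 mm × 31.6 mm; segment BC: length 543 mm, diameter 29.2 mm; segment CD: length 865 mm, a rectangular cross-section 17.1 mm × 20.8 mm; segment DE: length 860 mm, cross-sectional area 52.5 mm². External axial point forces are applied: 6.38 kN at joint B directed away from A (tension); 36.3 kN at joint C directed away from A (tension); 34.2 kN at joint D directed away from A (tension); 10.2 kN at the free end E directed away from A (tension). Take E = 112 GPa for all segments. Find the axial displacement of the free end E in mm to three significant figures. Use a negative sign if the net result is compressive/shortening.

3.68 mm

Internal axial forces (sectioning from the free end, tension +): N_DE = 10.2 kN, N_CD = 44.4 kN, N_BC = 80.7 kN, N_AB = 87.08 kN.
A_AB = 998.6 mm².
A_BC = 669.7 mm².
A_CD = 355.7 mm².
δ_AB = 87080·826/(998.6·112000) = 0.6431 mm
δ_BC = 80700·543/(669.7·112000) = 0.5843 mm
δ_CD = 44400·865/(355.7·112000) = 0.9641 mm
δ_DE = 10200·860/(52.5·112000) = 1.492 mm
δ = Σδ_i = 3.683 mm.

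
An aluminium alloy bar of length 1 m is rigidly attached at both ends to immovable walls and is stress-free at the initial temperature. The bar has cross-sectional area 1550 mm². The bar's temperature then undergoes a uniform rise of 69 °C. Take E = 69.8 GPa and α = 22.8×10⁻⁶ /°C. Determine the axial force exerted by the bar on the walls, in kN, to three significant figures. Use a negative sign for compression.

-170 kN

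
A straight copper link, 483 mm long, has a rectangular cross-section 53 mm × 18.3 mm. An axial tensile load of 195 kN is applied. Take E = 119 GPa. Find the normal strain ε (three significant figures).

A = 969.9 mm².
σ = N/A = 201.1 MPa; ε = σ/E = 201.1/119000 = 1.690e-03.

0.00169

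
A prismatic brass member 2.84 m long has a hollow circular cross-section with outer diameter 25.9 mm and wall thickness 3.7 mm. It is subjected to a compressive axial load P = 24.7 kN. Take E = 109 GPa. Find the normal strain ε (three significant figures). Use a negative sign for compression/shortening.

A = 258.1 mm².
σ = N/A = -95.72 MPa; ε = σ/E = -95.72/109000 = -8.781e-04.

-8.78e-04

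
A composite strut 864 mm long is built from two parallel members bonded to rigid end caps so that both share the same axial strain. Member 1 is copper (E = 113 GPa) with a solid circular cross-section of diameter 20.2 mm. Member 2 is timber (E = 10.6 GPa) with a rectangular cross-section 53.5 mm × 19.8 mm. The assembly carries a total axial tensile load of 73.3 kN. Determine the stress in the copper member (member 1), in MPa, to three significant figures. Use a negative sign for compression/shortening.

175 MPa

A_1 = 320.5 mm².
A_2 = 1059 mm².
Equal strain + equilibrium ⇒ each member carries load in proportion to AE: A₁E₁ = 36210000 N, A₂E₂ = 11230000 N, ΣAE = 47440000 N.
σ₁ = P·E₁/ΣAE = 73300·113000/47440000 = 174.6 MPa.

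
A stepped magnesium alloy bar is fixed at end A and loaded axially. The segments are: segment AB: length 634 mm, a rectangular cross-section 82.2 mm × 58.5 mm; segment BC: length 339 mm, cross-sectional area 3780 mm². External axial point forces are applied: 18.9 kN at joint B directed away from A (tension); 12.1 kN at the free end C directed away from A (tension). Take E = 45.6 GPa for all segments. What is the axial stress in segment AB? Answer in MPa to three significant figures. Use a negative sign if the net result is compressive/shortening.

6.45 MPa

Internal axial forces (sectioning from the free end, tension +): N_BC = 12.1 kN, N_AB = 31 kN.
A_AB = 4809 mm².
σ_AB = N_AB/A_AB = 31000/4809 = 6.447 MPa.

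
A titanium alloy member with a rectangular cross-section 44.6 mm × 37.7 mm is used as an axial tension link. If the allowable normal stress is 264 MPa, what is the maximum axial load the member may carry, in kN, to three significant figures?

444 kN

A = 1681 mm².
P_max = σ_allow · A = 264 · 1681 = 443900 N = 443.9 kN.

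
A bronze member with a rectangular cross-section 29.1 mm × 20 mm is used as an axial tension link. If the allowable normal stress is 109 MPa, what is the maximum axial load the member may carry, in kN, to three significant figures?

63.4 kN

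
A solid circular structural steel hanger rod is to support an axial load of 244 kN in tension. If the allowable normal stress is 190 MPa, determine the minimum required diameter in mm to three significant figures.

40.4 mm

Required area A ≥ P/σ_allow = 244000/190 = 1284 mm².
For a solid circular section, d ≥ √(4A/π) = 40.44 mm.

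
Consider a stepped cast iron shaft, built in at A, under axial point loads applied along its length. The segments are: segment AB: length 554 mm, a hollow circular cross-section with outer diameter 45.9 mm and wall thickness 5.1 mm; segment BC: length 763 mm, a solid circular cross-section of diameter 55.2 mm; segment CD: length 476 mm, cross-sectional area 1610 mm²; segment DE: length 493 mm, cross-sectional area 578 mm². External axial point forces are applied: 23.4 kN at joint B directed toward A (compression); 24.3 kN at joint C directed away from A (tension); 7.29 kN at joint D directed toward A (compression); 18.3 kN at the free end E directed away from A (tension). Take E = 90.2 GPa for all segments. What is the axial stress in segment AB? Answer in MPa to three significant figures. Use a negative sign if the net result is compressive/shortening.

Internal axial forces (sectioning from the free end, tension +): N_DE = 18.3 kN, N_CD = 11.01 kN, N_BC = 35.31 kN, N_AB = 11.91 kN.
A_AB = 653.7 mm².
σ_AB = N_AB/A_AB = 11910/653.7 = 18.22 MPa.

18.2 MPa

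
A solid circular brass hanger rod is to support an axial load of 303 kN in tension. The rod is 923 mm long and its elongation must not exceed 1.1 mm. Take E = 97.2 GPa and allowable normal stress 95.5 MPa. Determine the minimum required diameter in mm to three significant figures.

Required area A ≥ P/σ_allow = 303000/95.5 = 3173 mm².
For a solid circular section, d ≥ √(4A/π) = 63.56 mm.
Elongation limit: A ≥ PL/(Eδ_allow) = 303000·923/(97200·1.1) = 2616 mm² ⇒ d ≥ 57.71 mm.
The stress limit governs.

63.6 mm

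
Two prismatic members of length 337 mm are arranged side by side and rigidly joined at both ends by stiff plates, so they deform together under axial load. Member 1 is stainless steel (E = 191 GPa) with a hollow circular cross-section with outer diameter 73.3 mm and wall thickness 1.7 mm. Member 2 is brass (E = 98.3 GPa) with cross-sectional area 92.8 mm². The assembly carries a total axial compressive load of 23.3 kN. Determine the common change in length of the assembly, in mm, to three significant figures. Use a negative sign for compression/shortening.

A_1 = 382.4 mm².
Equal strain + equilibrium ⇒ each member carries load in proportion to AE: A₁E₁ = 73040000 N, A₂E₂ = 9122000 N, ΣAE = 82160000 N.
δ = PL/ΣAE = -23300·337/82160000 = -0.09557 mm.

-0.0956 mm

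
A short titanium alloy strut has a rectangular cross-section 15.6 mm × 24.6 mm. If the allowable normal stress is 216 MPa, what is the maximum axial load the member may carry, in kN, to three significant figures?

A = 383.8 mm².
P_max = σ_allow · A = 216 · 383.8 = 82890 N = 82.89 kN.

82.9 kN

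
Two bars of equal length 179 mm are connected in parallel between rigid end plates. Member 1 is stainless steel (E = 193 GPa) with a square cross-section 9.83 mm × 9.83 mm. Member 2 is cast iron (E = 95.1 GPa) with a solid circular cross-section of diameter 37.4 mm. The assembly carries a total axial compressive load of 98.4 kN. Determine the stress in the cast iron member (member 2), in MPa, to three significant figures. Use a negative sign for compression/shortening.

-76.0 MPa

A_1 = 96.63 mm².
A_2 = 1099 mm².
Equal strain + equilibrium ⇒ each member carries load in proportion to AE: A₁E₁ = 18650000 N, A₂E₂ = 104500000 N, ΣAE = 123100000 N.
σ₂ = P·E₂/ΣAE = -98400·95100/123100000 = -76 MPa.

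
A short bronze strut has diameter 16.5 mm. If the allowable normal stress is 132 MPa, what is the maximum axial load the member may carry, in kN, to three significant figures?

A = 213.8 mm².
P_max = σ_allow · A = 132 · 213.8 = 28220 N = 28.22 kN.

28.2 kN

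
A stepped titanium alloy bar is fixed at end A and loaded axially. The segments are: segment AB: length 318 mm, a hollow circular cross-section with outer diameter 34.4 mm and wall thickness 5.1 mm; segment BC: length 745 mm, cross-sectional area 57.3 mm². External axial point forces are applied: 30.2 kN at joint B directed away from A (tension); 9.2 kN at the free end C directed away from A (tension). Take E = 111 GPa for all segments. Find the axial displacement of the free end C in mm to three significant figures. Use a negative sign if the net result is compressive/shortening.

1.32 mm

Internal axial forces (sectioning from the free end, tension +): N_BC = 9.2 kN, N_AB = 39.4 kN.
A_AB = 469.4 mm².
δ_AB = 39400·318/(469.4·111000) = 0.2404 mm
δ_BC = 9200·745/(57.3·111000) = 1.078 mm
δ = Σδ_i = 1.318 mm.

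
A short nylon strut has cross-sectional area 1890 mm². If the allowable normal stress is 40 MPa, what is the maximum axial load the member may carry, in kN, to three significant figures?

P_max = σ_allow · A = 40 · 1890 = 75600 N = 75.6 kN.

75.6 kN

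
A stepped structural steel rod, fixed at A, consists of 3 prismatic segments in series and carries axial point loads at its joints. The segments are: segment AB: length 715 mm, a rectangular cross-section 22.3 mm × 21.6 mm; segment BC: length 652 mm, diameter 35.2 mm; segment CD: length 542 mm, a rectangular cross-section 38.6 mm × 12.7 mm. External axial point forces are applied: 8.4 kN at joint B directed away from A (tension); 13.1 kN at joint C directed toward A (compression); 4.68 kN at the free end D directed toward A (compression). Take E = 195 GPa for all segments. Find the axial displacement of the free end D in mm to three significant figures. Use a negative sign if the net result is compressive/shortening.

-0.159 mm

Internal axial forces (sectioning from the free end, tension +): N_CD = -4.68 kN, N_BC = -17.78 kN, N_AB = -9.38 kN.
A_AB = 481.7 mm².
A_BC = 973.1 mm².
A_CD = 490.2 mm².
δ_AB = -9380·715/(481.7·195000) = -0.0714 mm
δ_BC = -17780·652/(973.1·195000) = -0.06109 mm
δ_CD = -4680·542/(490.2·195000) = -0.02654 mm
δ = Σδ_i = -0.159 mm.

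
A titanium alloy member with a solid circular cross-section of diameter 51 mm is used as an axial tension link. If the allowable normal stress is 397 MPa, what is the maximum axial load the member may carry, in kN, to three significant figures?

811 kN

A = 2043 mm².
P_max = σ_allow · A = 397 · 2043 = 811000 N = 811 kN.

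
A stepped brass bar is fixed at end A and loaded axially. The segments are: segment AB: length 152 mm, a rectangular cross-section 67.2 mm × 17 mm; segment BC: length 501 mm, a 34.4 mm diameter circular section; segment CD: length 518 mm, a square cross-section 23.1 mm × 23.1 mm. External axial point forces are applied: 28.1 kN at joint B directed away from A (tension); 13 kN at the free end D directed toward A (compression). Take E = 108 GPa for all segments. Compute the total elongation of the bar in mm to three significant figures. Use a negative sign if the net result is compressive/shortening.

-0.163 mm

Internal axial forces (sectioning from the free end, tension +): N_CD = -13 kN, N_BC = -13 kN, N_AB = 15.1 kN.
A_AB = 1142 mm².
A_BC = 929.4 mm².
A_CD = 533.6 mm².
δ_AB = 15100·152/(1142·108000) = 0.0186 mm
δ_BC = -13000·501/(929.4·108000) = -0.06489 mm
δ_CD = -13000·518/(533.6·108000) = -0.1168 mm
δ = Σδ_i = -0.1631 mm.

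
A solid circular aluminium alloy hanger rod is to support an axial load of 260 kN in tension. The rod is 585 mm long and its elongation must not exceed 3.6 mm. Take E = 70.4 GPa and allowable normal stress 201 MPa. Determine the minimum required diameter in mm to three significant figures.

Required area A ≥ P/σ_allow = 260000/201 = 1294 mm².
For a solid circular section, d ≥ √(4A/π) = 40.58 mm.
Elongation limit: A ≥ PL/(Eδ_allow) = 260000·585/(70400·3.6) = 600.1 mm² ⇒ d ≥ 27.64 mm.
The stress limit governs.

40.6 mm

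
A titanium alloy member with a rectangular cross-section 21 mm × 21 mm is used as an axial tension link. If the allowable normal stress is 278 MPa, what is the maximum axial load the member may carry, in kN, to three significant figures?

A = 441 mm².
P_max = σ_allow · A = 278 · 441 = 122600 N = 122.6 kN.

123 kN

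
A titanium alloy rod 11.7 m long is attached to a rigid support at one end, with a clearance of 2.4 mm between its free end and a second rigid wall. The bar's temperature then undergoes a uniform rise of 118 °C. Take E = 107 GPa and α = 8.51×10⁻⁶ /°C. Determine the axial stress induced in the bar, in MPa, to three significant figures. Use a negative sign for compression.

Free thermal expansion αLΔT = 8.51e-6 · 11700 · 118 = 11.75 mm.
The walls engage after the gap closes; constrained expansion = 11.75 − 2.4 = 9.349 mm.
The walls impose strain ε = −(9.349)/11700 = -7.9905e-04; σ = Eε = 107000 · -7.9905e-04 = -85.5 MPa.

-85.5 MPa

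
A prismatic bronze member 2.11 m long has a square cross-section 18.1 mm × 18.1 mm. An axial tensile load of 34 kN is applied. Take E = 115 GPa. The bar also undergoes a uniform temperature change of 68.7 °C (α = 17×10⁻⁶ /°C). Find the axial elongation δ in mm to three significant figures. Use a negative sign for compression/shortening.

4.37 mm

A = 327.6 mm².
δ_mech = NL/(AE) = 34000·2110/(327.6·115000) = 1.904 mm.
δ_thermal = αLΔT = 17e-6·2110·68.7 = 2.464 mm.
δ = δ_mech + δ_thermal = 4.368 mm.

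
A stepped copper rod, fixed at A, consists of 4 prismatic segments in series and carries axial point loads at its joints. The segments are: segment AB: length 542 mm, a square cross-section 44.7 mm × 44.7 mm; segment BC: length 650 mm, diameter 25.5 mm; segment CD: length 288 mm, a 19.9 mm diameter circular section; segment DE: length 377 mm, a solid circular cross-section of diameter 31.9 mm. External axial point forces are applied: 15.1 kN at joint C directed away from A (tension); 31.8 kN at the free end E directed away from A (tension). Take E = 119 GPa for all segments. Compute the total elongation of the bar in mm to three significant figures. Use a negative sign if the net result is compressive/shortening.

0.982 mm

Internal axial forces (sectioning from the free end, tension +): N_DE = 31.8 kN, N_CD = 31.8 kN, N_BC = 46.9 kN, N_AB = 46.9 kN.
A_AB = 1998 mm².
A_BC = 510.7 mm².
A_CD = 311 mm².
A_DE = 799.2 mm².
δ_AB = 46900·542/(1998·119000) = 0.1069 mm
δ_BC = 46900·650/(510.7·119000) = 0.5016 mm
δ_CD = 31800·288/(311·119000) = 0.2474 mm
δ_DE = 31800·377/(799.2·119000) = 0.1261 mm
δ = Σδ_i = 0.982 mm.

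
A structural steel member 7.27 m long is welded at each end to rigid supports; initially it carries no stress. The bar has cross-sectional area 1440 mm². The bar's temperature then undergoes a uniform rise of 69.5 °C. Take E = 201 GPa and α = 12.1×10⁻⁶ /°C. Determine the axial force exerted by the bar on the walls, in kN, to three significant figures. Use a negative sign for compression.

Free thermal expansion αLΔT = 12.1e-6 · 7270 · 69.5 = 6.114 mm.
The walls impose strain ε = −(6.114)/7270 = -8.4095e-04; σ = Eε = 201000 · -8.4095e-04 = -169 MPa.
Wall reaction R = σ·A = -169·1440 = -243400 N = -243.4 kN.

-243 kN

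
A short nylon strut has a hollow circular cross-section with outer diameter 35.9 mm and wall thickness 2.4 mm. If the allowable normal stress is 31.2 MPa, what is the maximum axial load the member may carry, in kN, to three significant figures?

7.88 kN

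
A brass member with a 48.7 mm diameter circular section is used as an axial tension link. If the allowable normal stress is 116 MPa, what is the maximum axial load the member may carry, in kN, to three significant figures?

A = 1863 mm².
P_max = σ_allow · A = 116 · 1863 = 216100 N = 216.1 kN.

216 kN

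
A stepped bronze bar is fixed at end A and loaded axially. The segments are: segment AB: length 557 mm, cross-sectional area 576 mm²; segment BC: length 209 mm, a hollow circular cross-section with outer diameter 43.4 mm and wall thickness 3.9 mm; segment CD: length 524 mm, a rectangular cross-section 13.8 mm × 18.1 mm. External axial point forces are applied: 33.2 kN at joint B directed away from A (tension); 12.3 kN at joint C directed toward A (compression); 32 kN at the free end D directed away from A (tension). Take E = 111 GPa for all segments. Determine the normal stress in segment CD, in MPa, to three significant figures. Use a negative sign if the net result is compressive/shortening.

128 MPa

Internal axial forces (sectioning from the free end, tension +): N_CD = 32 kN, N_BC = 19.7 kN, N_AB = 52.9 kN.
A_CD = 249.8 mm².
σ_CD = N_CD/A_CD = 32000/249.8 = 128.1 MPa.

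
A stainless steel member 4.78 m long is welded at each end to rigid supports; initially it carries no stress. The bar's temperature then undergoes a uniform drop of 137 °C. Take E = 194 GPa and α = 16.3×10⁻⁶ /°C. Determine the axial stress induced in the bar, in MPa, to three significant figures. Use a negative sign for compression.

433 MPa

Free thermal expansion αLΔT = 16.3e-6 · 4780 · -137 = -10.67 mm.
The walls impose strain ε = −(-10.67)/4780 = 2.2331e-03; σ = Eε = 194000 · 2.2331e-03 = 433.2 MPa.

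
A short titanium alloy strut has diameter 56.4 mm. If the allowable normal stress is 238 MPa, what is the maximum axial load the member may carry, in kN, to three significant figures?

A = 2498 mm².
P_max = σ_allow · A = 238 · 2498 = 594600 N = 594.6 kN.

595 kN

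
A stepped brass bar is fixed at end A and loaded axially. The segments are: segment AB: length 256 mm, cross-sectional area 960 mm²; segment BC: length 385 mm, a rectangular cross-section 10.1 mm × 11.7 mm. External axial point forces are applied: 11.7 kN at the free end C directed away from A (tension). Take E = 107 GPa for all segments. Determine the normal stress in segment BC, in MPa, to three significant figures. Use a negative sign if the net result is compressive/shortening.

99.0 MPa

Internal axial forces (sectioning from the free end, tension +): N_BC = 11.7 kN, N_AB = 11.7 kN.
A_BC = 118.2 mm².
σ_BC = N_BC/A_BC = 11700/118.2 = 99.01 MPa.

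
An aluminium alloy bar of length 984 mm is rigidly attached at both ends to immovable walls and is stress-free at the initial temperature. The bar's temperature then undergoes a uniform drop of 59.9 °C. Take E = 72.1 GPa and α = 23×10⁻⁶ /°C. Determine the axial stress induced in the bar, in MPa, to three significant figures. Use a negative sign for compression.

Free thermal expansion αLΔT = 23e-6 · 984 · -59.9 = -1.356 mm.
The walls impose strain ε = −(-1.356)/984 = 1.3777e-03; σ = Eε = 72100 · 1.3777e-03 = 99.33 MPa.

99.3 MPa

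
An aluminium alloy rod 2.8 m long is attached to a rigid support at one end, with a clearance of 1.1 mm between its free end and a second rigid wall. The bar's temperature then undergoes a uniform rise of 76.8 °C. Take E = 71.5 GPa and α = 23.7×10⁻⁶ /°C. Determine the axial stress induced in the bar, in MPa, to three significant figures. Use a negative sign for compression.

-102 MPa

Free thermal expansion αLΔT = 23.7e-6 · 2800 · 76.8 = 5.096 mm.
The walls engage after the gap closes; constrained expansion = 5.096 − 1.1 = 3.996 mm.
The walls impose strain ε = −(3.996)/2800 = -1.4273e-03; σ = Eε = 71500 · -1.4273e-03 = -102.1 MPa.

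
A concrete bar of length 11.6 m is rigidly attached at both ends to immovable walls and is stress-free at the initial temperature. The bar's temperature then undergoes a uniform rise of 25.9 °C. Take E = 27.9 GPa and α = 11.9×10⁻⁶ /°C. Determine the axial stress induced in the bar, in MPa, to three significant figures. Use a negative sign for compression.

-8.60 MPa

Free thermal expansion αLΔT = 11.9e-6 · 11600 · 25.9 = 3.575 mm.
The walls impose strain ε = −(3.575)/11600 = -3.0821e-04; σ = Eε = 27900 · -3.0821e-04 = -8.599 MPa.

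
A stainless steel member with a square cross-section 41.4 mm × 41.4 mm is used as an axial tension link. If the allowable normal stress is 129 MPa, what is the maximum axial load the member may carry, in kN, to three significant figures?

221 kN

A = 1714 mm².
P_max = σ_allow · A = 129 · 1714 = 221100 N = 221.1 kN.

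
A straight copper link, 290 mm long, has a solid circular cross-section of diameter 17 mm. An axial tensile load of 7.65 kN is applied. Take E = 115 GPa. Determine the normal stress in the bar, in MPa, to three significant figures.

33.7 MPa

A = 227 mm².
σ = N/A = 7650/227 = 33.7 MPa.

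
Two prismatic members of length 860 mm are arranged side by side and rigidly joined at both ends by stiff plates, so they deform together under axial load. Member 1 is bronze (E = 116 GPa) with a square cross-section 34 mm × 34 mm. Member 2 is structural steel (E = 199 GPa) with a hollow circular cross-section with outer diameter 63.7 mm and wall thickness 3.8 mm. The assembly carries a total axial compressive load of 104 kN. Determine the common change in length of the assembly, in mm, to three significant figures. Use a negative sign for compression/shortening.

-0.324 mm

A_1 = 1156 mm².
A_2 = 715.1 mm².
Equal strain + equilibrium ⇒ each member carries load in proportion to AE: A₁E₁ = 134100000 N, A₂E₂ = 142300000 N, ΣAE = 276400000 N.
δ = PL/ΣAE = -104000·860/276400000 = -0.3236 mm.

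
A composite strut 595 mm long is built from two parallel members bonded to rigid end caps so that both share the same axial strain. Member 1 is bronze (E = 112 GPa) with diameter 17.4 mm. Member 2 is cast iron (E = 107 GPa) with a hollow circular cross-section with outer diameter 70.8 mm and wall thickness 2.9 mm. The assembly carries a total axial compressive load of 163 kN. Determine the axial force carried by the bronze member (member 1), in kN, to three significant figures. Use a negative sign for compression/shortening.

A_1 = 237.8 mm².
A_2 = 618.6 mm².
Equal strain + equilibrium ⇒ each member carries load in proportion to AE: A₁E₁ = 26630000 N, A₂E₂ = 66190000 N, ΣAE = 92820000 N.
F₁ = P·A₁E₁/ΣAE = -163000·26630000/92820000 = -46770 N.

-46.8 kN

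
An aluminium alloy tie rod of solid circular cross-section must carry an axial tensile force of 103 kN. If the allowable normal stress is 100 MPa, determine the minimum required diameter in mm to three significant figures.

36.2 mm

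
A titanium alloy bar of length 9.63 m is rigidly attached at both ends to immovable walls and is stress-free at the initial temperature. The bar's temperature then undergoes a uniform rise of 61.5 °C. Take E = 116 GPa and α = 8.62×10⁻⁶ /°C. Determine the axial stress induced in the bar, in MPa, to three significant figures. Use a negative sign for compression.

-61.5 MPa

Free thermal expansion αLΔT = 8.62e-6 · 9630 · 61.5 = 5.105 mm.
The walls impose strain ε = −(5.105)/9630 = -5.3013e-04; σ = Eε = 116000 · -5.3013e-04 = -61.5 MPa.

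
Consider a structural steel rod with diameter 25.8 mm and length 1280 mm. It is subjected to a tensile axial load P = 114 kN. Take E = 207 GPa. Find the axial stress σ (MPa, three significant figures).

A = 522.8 mm².
σ = N/A = 114000/522.8 = 218.1 MPa.

218 MPa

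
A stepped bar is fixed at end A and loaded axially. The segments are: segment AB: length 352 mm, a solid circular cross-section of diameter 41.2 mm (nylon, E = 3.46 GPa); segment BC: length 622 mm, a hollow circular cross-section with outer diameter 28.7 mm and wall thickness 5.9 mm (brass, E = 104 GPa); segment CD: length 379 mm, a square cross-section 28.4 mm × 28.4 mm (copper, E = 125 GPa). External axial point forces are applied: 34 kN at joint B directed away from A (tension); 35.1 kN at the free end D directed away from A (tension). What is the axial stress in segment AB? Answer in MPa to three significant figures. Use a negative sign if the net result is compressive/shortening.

Internal axial forces (sectioning from the free end, tension +): N_CD = 35.1 kN, N_BC = 35.1 kN, N_AB = 69.1 kN.
A_AB = 1333 mm².
σ_AB = N_AB/A_AB = 69100/1333 = 51.83 MPa.

51.8 MPa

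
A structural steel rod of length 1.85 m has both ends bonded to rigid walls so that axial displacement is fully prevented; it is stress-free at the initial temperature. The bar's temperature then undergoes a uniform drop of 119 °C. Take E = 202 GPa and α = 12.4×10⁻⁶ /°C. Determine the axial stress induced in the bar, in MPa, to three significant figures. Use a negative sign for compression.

Free thermal expansion αLΔT = 12.4e-6 · 1850 · -119 = -2.73 mm.
The walls impose strain ε = −(-2.73)/1850 = 1.4756e-03; σ = Eε = 202000 · 1.4756e-03 = 298.1 MPa.

298 MPa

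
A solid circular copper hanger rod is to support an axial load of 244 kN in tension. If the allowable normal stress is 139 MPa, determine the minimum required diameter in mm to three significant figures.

47.3 mm

Required area A ≥ P/σ_allow = 244000/139 = 1755 mm².
For a solid circular section, d ≥ √(4A/π) = 47.28 mm.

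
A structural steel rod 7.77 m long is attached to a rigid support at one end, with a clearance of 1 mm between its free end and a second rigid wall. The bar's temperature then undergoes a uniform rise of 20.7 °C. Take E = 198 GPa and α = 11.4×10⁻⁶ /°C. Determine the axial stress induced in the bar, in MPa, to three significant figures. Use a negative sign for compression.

Free thermal expansion αLΔT = 11.4e-6 · 7770 · 20.7 = 1.834 mm.
The walls engage after the gap closes; constrained expansion = 1.834 − 1 = 0.8336 mm.
The walls impose strain ε = −(0.8336)/7770 = -1.0728e-04; σ = Eε = 198000 · -1.0728e-04 = -21.24 MPa.

-21.2 MPa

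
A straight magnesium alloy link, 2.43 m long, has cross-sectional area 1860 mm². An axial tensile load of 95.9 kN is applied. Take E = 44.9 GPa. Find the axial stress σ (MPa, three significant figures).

σ = N/A = 95900/1860 = 51.56 MPa.

51.6 MPa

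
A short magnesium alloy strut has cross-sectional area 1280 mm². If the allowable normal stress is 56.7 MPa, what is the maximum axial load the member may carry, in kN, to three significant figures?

P_max = σ_allow · A = 56.7 · 1280 = 72580 N = 72.58 kN.

72.6 kN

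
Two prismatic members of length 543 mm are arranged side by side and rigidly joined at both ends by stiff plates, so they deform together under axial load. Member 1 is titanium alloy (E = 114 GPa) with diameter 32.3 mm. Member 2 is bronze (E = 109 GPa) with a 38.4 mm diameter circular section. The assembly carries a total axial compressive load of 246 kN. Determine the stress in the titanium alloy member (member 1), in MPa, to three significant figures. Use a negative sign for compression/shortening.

A_1 = 819.4 mm².
A_2 = 1158 mm².
Equal strain + equilibrium ⇒ each member carries load in proportion to AE: A₁E₁ = 93410000 N, A₂E₂ = 126200000 N, ΣAE = 219600000 N.
σ₁ = P·E₁/ΣAE = -246000·114000/219600000 = -127.7 MPa.

-128 MPa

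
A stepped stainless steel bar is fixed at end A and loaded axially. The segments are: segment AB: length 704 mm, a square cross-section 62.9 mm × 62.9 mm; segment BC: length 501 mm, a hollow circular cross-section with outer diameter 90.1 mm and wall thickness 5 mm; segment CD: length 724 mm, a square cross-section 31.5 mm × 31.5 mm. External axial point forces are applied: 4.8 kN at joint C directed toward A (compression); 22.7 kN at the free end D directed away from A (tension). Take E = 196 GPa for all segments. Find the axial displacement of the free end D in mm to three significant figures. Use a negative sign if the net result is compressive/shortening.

Internal axial forces (sectioning from the free end, tension +): N_CD = 22.7 kN, N_BC = 17.9 kN, N_AB = 17.9 kN.
A_AB = 3956 mm².
A_BC = 1337 mm².
A_CD = 992.2 mm².
δ_AB = 17900·704/(3956·196000) = 0.01625 mm
δ_BC = 17900·501/(1337·196000) = 0.03423 mm
δ_CD = 22700·724/(992.2·196000) = 0.08451 mm
δ = Σδ_i = 0.135 mm.

0.135 mm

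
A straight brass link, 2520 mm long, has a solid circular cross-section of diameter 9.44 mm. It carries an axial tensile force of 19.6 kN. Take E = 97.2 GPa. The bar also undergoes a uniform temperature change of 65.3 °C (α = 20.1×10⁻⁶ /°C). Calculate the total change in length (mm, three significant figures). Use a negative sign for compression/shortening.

A = 69.99 mm².
δ_mech = NL/(AE) = 19600·2520/(69.99·97200) = 7.26 mm.
δ_thermal = αLΔT = 20.1e-6·2520·65.3 = 3.308 mm.
δ = δ_mech + δ_thermal = 10.57 mm.

10.6 mm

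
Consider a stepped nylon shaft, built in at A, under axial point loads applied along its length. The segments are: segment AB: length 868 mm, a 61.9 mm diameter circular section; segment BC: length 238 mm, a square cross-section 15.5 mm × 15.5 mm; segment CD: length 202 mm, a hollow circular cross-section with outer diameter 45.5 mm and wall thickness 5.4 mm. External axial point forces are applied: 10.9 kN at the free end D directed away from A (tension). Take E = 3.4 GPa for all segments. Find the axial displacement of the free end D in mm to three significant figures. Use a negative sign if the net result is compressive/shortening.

5.05 mm

Internal axial forces (sectioning from the free end, tension +): N_CD = 10.9 kN, N_BC = 10.9 kN, N_AB = 10.9 kN.
A_AB = 3009 mm².
A_BC = 240.2 mm².
A_CD = 680.3 mm².
δ_AB = 10900·868/(3009·3400) = 0.9247 mm
δ_BC = 10900·238/(240.2·3400) = 3.176 mm
δ_CD = 10900·202/(680.3·3400) = 0.9519 mm
δ = Σδ_i = 5.052 mm.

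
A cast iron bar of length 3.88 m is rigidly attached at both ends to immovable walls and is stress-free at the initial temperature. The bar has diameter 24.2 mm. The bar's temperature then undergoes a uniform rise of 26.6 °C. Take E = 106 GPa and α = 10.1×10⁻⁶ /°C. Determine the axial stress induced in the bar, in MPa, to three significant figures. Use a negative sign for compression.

Free thermal expansion αLΔT = 10.1e-6 · 3880 · 26.6 = 1.042 mm.
The walls impose strain ε = −(1.042)/3880 = -2.6866e-04; σ = Eε = 106000 · -2.6866e-04 = -28.48 MPa.

-28.5 MPa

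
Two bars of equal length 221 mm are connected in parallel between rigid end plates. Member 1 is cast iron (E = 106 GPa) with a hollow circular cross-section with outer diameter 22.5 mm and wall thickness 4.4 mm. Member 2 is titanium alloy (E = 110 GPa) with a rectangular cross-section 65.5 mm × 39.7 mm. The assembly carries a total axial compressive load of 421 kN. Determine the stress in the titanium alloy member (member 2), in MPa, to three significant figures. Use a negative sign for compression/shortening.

-148 MPa

A_1 = 250.2 mm².
A_2 = 2600 mm².
Equal strain + equilibrium ⇒ each member carries load in proportion to AE: A₁E₁ = 26520000 N, A₂E₂ = 286000000 N, ΣAE = 312600000 N.
σ₂ = P·E₂/ΣAE = -421000·110000/312600000 = -148.2 MPa.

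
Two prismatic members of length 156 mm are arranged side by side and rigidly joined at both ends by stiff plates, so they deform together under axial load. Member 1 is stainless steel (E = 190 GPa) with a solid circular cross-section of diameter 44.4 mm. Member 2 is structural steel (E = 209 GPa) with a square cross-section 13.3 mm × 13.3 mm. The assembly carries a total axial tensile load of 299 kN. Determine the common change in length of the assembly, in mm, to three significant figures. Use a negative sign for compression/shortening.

0.141 mm

A_1 = 1548 mm².
A_2 = 176.9 mm².
Equal strain + equilibrium ⇒ each member carries load in proportion to AE: A₁E₁ = 294200000 N, A₂E₂ = 36970000 N, ΣAE = 331100000 N.
δ = PL/ΣAE = 299000·156/331100000 = 0.1409 mm.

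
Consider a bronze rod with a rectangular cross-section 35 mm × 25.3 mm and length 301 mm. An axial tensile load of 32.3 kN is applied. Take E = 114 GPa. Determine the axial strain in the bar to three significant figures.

A = 885.5 mm².
σ = N/A = 36.48 MPa; ε = σ/E = 36.48/114000 = 3.200e-04.

3.20e-04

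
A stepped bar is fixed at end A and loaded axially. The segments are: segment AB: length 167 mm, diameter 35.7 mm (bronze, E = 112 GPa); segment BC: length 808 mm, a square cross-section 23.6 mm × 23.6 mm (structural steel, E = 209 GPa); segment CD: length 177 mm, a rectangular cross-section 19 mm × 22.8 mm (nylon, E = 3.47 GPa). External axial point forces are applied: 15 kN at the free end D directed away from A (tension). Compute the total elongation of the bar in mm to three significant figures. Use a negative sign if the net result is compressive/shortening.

1.89 mm

Internal axial forces (sectioning from the free end, tension +): N_CD = 15 kN, N_BC = 15 kN, N_AB = 15 kN.
A_AB = 1001 mm².
A_BC = 557 mm².
A_CD = 433.2 mm².
δ_AB = 15000·167/(1001·112000) = 0.02234 mm
δ_BC = 15000·808/(557·209000) = 0.1041 mm
δ_CD = 15000·177/(433.2·3470) = 1.766 mm
δ = Σδ_i = 1.893 mm.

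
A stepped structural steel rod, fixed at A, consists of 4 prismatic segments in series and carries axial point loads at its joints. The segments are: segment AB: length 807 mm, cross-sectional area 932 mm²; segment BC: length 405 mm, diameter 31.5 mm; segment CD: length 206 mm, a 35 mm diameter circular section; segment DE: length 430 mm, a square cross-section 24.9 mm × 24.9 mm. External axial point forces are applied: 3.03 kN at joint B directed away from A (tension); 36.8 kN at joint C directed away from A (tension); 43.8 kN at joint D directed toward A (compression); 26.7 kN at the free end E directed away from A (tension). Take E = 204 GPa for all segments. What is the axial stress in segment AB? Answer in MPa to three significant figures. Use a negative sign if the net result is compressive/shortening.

24.4 MPa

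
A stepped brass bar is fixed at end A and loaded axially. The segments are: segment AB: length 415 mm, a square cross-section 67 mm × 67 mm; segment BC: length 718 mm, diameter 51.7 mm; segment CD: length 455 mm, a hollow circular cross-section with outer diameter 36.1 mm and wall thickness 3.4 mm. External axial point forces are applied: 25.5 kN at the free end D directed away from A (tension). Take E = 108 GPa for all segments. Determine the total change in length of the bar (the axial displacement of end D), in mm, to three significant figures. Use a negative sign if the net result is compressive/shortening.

0.410 mm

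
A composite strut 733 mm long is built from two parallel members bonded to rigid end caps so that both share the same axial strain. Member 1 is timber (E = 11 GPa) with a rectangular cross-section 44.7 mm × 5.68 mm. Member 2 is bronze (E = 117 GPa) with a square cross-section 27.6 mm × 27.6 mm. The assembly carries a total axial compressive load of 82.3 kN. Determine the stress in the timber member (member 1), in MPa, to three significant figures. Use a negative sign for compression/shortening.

-9.85 MPa

A_1 = 253.9 mm².
A_2 = 761.8 mm².
Equal strain + equilibrium ⇒ each member carries load in proportion to AE: A₁E₁ = 2793000 N, A₂E₂ = 89130000 N, ΣAE = 91920000 N.
σ₁ = P·E₁/ΣAE = -82300·11000/91920000 = -9.849 MPa.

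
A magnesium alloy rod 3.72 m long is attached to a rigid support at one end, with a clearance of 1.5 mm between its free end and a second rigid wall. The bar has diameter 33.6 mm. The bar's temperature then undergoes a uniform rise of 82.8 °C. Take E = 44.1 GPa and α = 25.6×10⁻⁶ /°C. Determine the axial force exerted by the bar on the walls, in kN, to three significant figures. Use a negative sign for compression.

-67.1 kN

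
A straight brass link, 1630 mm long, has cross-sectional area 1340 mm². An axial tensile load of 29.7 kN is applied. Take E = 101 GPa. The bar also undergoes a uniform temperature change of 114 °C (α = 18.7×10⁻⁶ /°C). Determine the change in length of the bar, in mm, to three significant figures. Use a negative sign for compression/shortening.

3.83 mm

δ_mech = NL/(AE) = 29700·1630/(1340·101000) = 0.3577 mm.
δ_thermal = αLΔT = 18.7e-6·1630·114 = 3.475 mm.
δ = δ_mech + δ_thermal = 3.833 mm.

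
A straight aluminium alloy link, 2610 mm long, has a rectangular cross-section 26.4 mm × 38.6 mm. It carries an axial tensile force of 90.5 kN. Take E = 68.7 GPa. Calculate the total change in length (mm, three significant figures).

A = 1019 mm².
δ_mech = NL/(AE) = 90500·2610/(1019·68700) = 3.374 mm.

3.37 mm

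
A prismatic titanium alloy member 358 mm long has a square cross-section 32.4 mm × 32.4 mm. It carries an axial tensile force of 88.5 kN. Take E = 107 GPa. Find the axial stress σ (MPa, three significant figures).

A = 1050 mm².
σ = N/A = 88500/1050 = 84.3 MPa.

84.3 MPa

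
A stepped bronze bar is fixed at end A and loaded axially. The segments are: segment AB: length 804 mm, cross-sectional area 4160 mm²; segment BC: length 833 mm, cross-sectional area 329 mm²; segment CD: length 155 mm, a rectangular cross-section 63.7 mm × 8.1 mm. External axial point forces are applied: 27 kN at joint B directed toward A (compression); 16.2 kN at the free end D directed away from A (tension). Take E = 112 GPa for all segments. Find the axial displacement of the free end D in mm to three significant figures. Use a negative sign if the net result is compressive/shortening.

Internal axial forces (sectioning from the free end, tension +): N_CD = 16.2 kN, N_BC = 16.2 kN, N_AB = -10.8 kN.
A_CD = 516 mm².
δ_AB = -10800·804/(4160·112000) = -0.01864 mm
δ_BC = 16200·833/(329·112000) = 0.3662 mm
δ_CD = 16200·155/(516·112000) = 0.04345 mm
δ = Σδ_i = 0.391 mm.

0.391 mm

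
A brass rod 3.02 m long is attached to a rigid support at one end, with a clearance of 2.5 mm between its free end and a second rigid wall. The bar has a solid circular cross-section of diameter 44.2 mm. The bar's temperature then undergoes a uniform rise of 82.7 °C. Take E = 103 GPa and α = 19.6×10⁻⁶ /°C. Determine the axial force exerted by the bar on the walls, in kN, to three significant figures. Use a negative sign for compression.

Free thermal expansion αLΔT = 19.6e-6 · 3020 · 82.7 = 4.895 mm.
The walls engage after the gap closes; constrained expansion = 4.895 − 2.5 = 2.395 mm.
The walls impose strain ε = −(2.395)/3020 = -7.9311e-04; σ = Eε = 103000 · -7.9311e-04 = -81.69 MPa.
Wall reaction R = σ·A = -81.69·1534 = -125300 N = -125.3 kN.

-125 kN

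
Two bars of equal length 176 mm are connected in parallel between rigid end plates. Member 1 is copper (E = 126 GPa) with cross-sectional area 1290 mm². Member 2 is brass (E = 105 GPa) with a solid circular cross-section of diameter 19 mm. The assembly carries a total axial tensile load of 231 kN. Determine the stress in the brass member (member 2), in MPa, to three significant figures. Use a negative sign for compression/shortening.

126 MPa

A_2 = 283.5 mm².
Equal strain + equilibrium ⇒ each member carries load in proportion to AE: A₁E₁ = 162500000 N, A₂E₂ = 29770000 N, ΣAE = 192300000 N.
σ₂ = P·E₂/ΣAE = 231000·105000/192300000 = 126.1 MPa.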